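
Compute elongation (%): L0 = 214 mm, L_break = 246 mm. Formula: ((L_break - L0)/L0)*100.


Formula: Elongation (%) = ((L_break - L0) / L0) * 100
Step 1: Extension = 246 - 214 = 32 mm
Step 2: Elongation = (32 / 214) * 100
Step 3: Elongation = 0.149533 * 100 = 14.9533% ≈ 15.0%

15.0%


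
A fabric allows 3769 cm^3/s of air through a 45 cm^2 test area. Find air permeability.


Formula: Air Permeability = Airflow / Test Area
AP = 3769 cm^3/s / 45 cm^2
AP = 83.8 cm^3/s/cm^2

83.8 cm^3/s/cm^2


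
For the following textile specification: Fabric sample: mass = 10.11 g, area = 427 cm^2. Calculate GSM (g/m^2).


Formula: GSM = mass_g / area_m2
Step 1: Convert area: 427 cm^2 = 427 / 10000 = 0.0427 m^2
Step 2: GSM = 10.11 g / 0.0427 m^2 = 236.8 g/m^2

236.8 g/m^2


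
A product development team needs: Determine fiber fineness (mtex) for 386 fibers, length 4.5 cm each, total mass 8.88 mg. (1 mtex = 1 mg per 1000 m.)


Formula: fineness (mtex) = mass (mg) / total length (km) = (mass_mg / total_length_m) * 1000
Step 1: Convert fiber length: 4.5 cm = 0.045 m
Step 2: Total fiber length = 386 * 0.045 = 17.37 m
Step 3: Linear density = 8.88 mg / 17.37 m = 0.5112 mg/m
Step 4: fineness = 0.5112 * 1000 = 511.2 mtex

511.2 mtex


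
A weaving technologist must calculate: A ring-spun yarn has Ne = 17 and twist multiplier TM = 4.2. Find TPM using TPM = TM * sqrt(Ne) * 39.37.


Formula: TPM = TM * sqrt(Ne) * 39.37
Step 1: sqrt(Ne) = sqrt(17) = 4.1231
Step 2: TM * sqrt(Ne) = 4.2 * 4.1231 = 17.317
Step 3: TPM = 17.317 * 39.37 = 682 twists/m

682 twists/m


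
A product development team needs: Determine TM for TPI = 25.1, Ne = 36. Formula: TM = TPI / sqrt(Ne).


Formula: TM = TPI / sqrt(Ne)
Step 1: sqrt(Ne) = sqrt(36) = 6
Step 2: TM = 25.1 / 6 = 4.18

4.18 TM


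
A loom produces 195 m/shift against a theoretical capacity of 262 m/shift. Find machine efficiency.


Formula: Efficiency% = (Actual output / Theoretical output) * 100
Efficiency% = (195 / 262) * 100
Efficiency% = 0.744275 * 100 = 74.4275% ≈ 74.4%

74.4%


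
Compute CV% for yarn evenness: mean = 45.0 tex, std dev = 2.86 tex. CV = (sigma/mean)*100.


Formula: CV% = (standard deviation / mean) * 100
Step 1: Ratio = 2.86 / 45.0 = 0.063556
Step 2: CV% = 0.063556 * 100 = 6.3556% ≈ 6.4%

6.4%


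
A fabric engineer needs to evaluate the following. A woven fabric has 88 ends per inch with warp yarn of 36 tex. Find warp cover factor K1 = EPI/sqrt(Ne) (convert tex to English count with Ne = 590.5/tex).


Formula: K1 = EPI / sqrt(Ne), with Ne = 590.5 / tex_warp
Step 1: Ne = 590.5 / 36 = 16.403
Step 2: sqrt(Ne) = sqrt(16.403) = 4.0501
Step 3: K1 = 88 / 4.0501 = 21.7

21.7


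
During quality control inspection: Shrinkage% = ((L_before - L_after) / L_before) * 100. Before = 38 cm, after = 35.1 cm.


Formula: Shrinkage% = ((L_before - L_after) / L_before) * 100
Step 1: Shrinkage = 38 - 35.1 = 2.9 cm
Step 2: Shrinkage% = (2.9 / 38) * 100
Step 3: Shrinkage% = 0.076316 * 100 = 7.6316% ≈ 7.6%

7.6%


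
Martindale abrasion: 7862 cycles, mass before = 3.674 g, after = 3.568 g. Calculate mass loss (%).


Formula: Mass loss% = ((m_before - m_after) / m_before) * 100
Step 1: Mass loss = 3.674 - 3.568 = 0.106 g
Step 2: Ratio = 0.106 / 3.674 = 0.0288514
Step 3: Mass loss% = 0.0288514 * 100 = 2.88514% ≈ 2.89%

2.89%


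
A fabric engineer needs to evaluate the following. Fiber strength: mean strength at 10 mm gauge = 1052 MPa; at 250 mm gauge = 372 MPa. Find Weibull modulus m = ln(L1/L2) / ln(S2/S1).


Formula: m = ln(L1/L2) / ln(S2/S1)
Step 1: ln(L1/L2) = ln(10/250) = -3.21888
Step 2: S2/S1 = 372/1052 = 0.35361
Step 3: ln(S2/S1) = ln(0.35361) = -1.03956
Step 4: m = -3.21888 / -1.03956 = 3.10

3.10 (Weibull m)


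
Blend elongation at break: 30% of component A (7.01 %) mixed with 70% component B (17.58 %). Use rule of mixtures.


Formula: Blend property = (fraction_A * property_A) + (fraction_B * property_B)
Step 1: Contribution A = 30/100 * 7.01 % = 2.103 %
Step 2: Contribution B = 70/100 * 17.58 % = 12.306 %
Step 3: Blend elongation at break = 2.103 + 12.306 = 14.409 %

14.409 %


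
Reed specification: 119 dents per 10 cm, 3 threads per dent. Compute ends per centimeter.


Formula: EPC = (dents per 10 cm * ends per dent) / 10
Step 1: Total ends per 10 cm = 119 * 3 = 357
Step 2: EPC = 357 / 10 = 35.7 ends/cm

35.7 ends/cm


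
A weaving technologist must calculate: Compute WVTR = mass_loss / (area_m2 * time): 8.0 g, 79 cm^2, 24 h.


Formula: WVTR = mass_loss / (area * time)
Step 1: Convert area: 79 cm^2 = 0.0079 m^2
Step 2: WVTR = 8.0 g / (0.0079 m^2 * 24 h)
Step 3: WVTR = 8.0 / 0.1896 = 42.2 g/m^2/h

42.2 g/m^2/h


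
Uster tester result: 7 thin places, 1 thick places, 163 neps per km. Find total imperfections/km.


Formula: Total = thin places + thick places + neps
Total = 7 + 1 + 163
Total = 171 imperfections/km

171 imperfections/km


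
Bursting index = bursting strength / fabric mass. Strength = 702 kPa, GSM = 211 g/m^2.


Formula: Bursting Index = Bursting Strength / Fabric GSM
BI = 702 kPa / 211 g/m^2
BI = 3.327 kPa/(g/m^2)

3.327 kPa/(g/m^2)


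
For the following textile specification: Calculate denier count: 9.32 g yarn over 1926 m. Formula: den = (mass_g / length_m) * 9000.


Formula: den = (mass_g / length_m) * 9000
Substituting: den = (9.32 / 1926) * 9000
Intermediate: 9.32 / 1926 = 0.00483904 g/m
den = 0.00483904 * 9000 = 43.6 denier

43.6 denier


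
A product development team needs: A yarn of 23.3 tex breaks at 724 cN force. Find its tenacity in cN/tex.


Formula: Tenacity = Breaking force / Linear density
Tenacity = 724 cN / 23.3 tex
Tenacity = 31.07 cN/tex

31.07 cN/tex


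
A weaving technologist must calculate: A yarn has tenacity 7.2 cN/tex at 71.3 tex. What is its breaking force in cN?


Formula: Breaking force = Tenacity * Linear density
F = 7.2 cN/tex * 71.3 tex
F = 513.36 cN

513.36 cN


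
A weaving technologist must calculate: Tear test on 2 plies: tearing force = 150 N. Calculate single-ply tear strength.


Formula: Per-ply strength = Total force / Number of plies
Per-ply = 150 N / 2
Per-ply = 75 N

75 N


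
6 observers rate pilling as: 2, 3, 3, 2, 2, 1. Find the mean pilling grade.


Formula: Mean = sum / count
Sum = 2 + 3 + 3 + 2 + 2 + 1 = 13
Mean = 13 / 6 = 2.2

2.2


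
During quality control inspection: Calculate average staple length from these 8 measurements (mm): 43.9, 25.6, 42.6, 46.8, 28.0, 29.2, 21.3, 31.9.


Formula: Mean = sum of lengths / count
Sum = 43.9 + 25.6 + 42.6 + 46.8 + 28.0 + 29.2 + 21.3 + 31.9
Sum = 269.3 mm
Mean = 269.3 / 8 = 33.66 mm

33.66 mm


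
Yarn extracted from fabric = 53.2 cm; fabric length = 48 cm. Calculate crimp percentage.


Formula: Crimp% = ((L_yarn - L_fabric) / L_fabric) * 100
Step 1: Extension = 53.2 - 48 = 5.2 cm
Step 2: Crimp% = (5.2 / 48) * 100
Step 3: Crimp% = 0.108333 * 100 = 10.8333% ≈ 10.8%

10.8%


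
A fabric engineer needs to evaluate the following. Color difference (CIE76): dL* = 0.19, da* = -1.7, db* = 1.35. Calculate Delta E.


Formula: Delta E = sqrt(dL*^2 + da*^2 + db*^2)
Step 1: dL*^2 = 0.19^2 = 0.0361
Step 2: da*^2 = (-1.7)^2 = 2.89
Step 3: db*^2 = 1.35^2 = 1.8225
Step 4: Sum = 0.0361 + 2.89 + 1.8225 = 4.7486
Step 5: Delta E = sqrt(4.7486) = 2.18

2.18 Delta E


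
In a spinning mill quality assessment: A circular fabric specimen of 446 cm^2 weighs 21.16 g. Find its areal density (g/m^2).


Formula: GSM = mass_g / area_m2
Step 1: Convert area: 446 cm^2 = 446 / 10000 = 0.0446 m^2
Step 2: GSM = 21.16 g / 0.0446 m^2 = 474.4 g/m^2

474.4 g/m^2


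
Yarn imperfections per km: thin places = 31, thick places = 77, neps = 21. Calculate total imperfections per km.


Formula: Total = thin places + thick places + neps
Total = 31 + 77 + 21
Total = 129 imperfections/km

129 imperfections/km


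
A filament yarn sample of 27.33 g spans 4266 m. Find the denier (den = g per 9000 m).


Formula: den = (mass_g / length_m) * 9000
Substituting: den = (27.33 / 4266) * 9000
Intermediate: 27.33 / 4266 = 0.00640647 g/m
den = 0.00640647 * 9000 = 57.7 denier

57.7 denier


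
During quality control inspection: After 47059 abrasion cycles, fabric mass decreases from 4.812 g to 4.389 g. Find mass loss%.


Formula: Mass loss% = ((m_before - m_after) / m_before) * 100
Step 1: Mass loss = 4.812 - 4.389 = 0.423 g
Step 2: Ratio = 0.423 / 4.812 = 0.0879052
Step 3: Mass loss% = 0.0879052 * 100 = 8.79052% ≈ 8.79%

8.79%


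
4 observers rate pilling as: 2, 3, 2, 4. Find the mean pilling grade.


Formula: Mean = sum / count
Sum = 2 + 3 + 2 + 4 = 11
Mean = 11 / 4 = 2.8

2.8


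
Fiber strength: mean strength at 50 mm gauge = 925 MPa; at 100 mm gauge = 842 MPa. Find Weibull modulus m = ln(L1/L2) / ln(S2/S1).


Formula: m = ln(L1/L2) / ln(S2/S1)
Step 1: ln(L1/L2) = ln(50/100) = -0.69315
Step 2: S2/S1 = 842/925 = 0.91027
Step 3: ln(S2/S1) = ln(0.91027) = -0.09401
Step 4: m = -0.69315 / -0.09401 = 7.37

7.37 (Weibull m)


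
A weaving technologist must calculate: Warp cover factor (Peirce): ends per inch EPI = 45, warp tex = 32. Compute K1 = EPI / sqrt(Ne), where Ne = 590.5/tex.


Formula: K1 = EPI / sqrt(Ne), with Ne = 590.5 / tex_warp
Step 1: Ne = 590.5 / 32 = 18.453
Step 2: sqrt(Ne) = sqrt(18.453) = 4.2957
Step 3: K1 = 45 / 4.2957 = 10.5

10.5


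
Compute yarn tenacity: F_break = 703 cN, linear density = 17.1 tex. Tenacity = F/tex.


Formula: Tenacity = Breaking force / Linear density
Tenacity = 703 cN / 17.1 tex
Tenacity = 41.11 cN/tex

41.11 cN/tex


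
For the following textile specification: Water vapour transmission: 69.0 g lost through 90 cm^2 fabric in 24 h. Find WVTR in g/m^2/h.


Formula: WVTR = mass_loss / (area * time)
Step 1: Convert area: 90 cm^2 = 0.009 m^2
Step 2: WVTR = 69.0 g / (0.009 m^2 * 24 h)
Step 3: WVTR = 69.0 / 0.216 = 319.4 g/m^2/h

319.4 g/m^2/h


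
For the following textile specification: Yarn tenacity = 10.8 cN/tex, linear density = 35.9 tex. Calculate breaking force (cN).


Formula: Breaking force = Tenacity * Linear density
F = 10.8 cN/tex * 35.9 tex
F = 387.72 cN

387.72 cN


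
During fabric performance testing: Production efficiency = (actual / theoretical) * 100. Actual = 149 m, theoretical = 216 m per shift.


Formula: Efficiency% = (Actual output / Theoretical output) * 100
Efficiency% = (149 / 216) * 100
Efficiency% = 0.689815 * 100 = 68.9815% ≈ 69.0%

69.0%


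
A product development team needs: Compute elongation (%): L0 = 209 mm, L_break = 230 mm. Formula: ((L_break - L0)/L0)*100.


Formula: Elongation (%) = ((L_break - L0) / L0) * 100
Step 1: Extension = 230 - 209 = 21 mm
Step 2: Elongation = (21 / 209) * 100
Step 3: Elongation = 0.100478 * 100 = 10.0478% ≈ 10.0%

10.0%


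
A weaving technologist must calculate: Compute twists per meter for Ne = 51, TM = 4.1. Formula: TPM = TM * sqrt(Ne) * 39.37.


Formula: TPM = TM * sqrt(Ne) * 39.37
Step 1: sqrt(Ne) = sqrt(51) = 7.1414
Step 2: TM * sqrt(Ne) = 4.1 * 7.1414 = 29.2797
Step 3: TPM = 29.2797 * 39.37 = 1153 twists/m

1153 twists/m


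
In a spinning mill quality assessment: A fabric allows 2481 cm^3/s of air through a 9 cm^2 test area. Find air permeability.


Formula: Air Permeability = Airflow / Test Area
AP = 2481 cm^3/s / 9 cm^2
AP = 275.7 cm^3/s/cm^2

275.7 cm^3/s/cm^2


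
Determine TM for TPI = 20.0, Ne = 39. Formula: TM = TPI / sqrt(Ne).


Formula: TM = TPI / sqrt(Ne)
Step 1: sqrt(Ne) = sqrt(39) = 6.245
Step 2: TM = 20.0 / 6.245 = 3.20

3.20 TM


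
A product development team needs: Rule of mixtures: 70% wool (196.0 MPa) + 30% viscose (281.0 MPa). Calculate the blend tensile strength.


Formula: Blend property = (fraction_A * property_A) + (fraction_B * property_B)
Step 1: Contribution A = 70/100 * 196.0 MPa = 137.2 MPa
Step 2: Contribution B = 30/100 * 281.0 MPa = 84.3 MPa
Step 3: Blend tensile strength = 137.2 + 84.3 = 221.5 MPa

221.5 MPa


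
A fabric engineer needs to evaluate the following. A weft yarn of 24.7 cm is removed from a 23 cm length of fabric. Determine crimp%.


Formula: Crimp% = ((L_yarn - L_fabric) / L_fabric) * 100
Step 1: Extension = 24.7 - 23 = 1.7 cm
Step 2: Crimp% = (1.7 / 23) * 100
Step 3: Crimp% = 0.073913 * 100 = 7.3913% ≈ 7.4%

7.4%


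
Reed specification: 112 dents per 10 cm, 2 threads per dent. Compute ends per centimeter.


Formula: EPC = (dents per 10 cm * ends per dent) / 10
Step 1: Total ends per 10 cm = 112 * 2 = 224
Step 2: EPC = 224 / 10 = 22.4 ends/cm

22.4 ends/cm


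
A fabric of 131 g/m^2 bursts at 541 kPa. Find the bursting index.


Formula: Bursting Index = Bursting Strength / Fabric GSM
BI = 541 kPa / 131 g/m^2
BI = 4.130 kPa/(g/m^2)

4.130 kPa/(g/m^2)


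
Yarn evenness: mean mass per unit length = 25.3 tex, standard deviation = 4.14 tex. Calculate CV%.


Formula: CV% = (standard deviation / mean) * 100
Step 1: Ratio = 4.14 / 25.3 = 0.163636
Step 2: CV% = 0.163636 * 100 = 16.3636% ≈ 16.4%

16.4%


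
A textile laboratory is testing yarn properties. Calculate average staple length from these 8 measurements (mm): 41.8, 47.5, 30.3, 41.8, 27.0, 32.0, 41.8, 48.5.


Formula: Mean = sum of lengths / count
Sum = 41.8 + 47.5 + 30.3 + 41.8 + 27.0 + 32.0 + 41.8 + 48.5
Sum = 310.7 mm
Mean = 310.7 / 8 = 38.84 mm

38.84 mm


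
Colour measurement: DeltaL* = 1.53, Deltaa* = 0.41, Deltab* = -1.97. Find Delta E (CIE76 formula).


Formula: Delta E = sqrt(dL*^2 + da*^2 + db*^2)
Step 1: dL*^2 = 1.53^2 = 2.3409
Step 2: da*^2 = 0.41^2 = 0.1681
Step 3: db*^2 = (-1.97)^2 = 3.8809
Step 4: Sum = 2.3409 + 0.1681 + 3.8809 = 6.3899
Step 5: Delta E = sqrt(6.3899) = 2.53

2.53 Delta E


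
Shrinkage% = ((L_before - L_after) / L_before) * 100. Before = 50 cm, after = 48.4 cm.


Formula: Shrinkage% = ((L_before - L_after) / L_before) * 100
Step 1: Shrinkage = 50 - 48.4 = 1.6 cm
Step 2: Shrinkage% = (1.6 / 50) * 100
Step 3: Shrinkage% = 0.032 * 100 = 3.2%

3.2%


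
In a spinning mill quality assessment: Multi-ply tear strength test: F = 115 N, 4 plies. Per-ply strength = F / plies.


Formula: Per-ply strength = Total force / Number of plies
Per-ply = 115 N / 4
Per-ply = 28.75 N

28.75 N


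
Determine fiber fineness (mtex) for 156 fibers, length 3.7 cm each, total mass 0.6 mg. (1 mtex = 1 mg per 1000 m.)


Formula: fineness (mtex) = mass (mg) / total length (km) = (mass_mg / total_length_m) * 1000
Step 1: Convert fiber length: 3.7 cm = 0.037 m
Step 2: Total fiber length = 156 * 0.037 = 5.772 m
Step 3: Linear density = 0.6 mg / 5.772 m = 0.1040 mg/m
Step 4: fineness = 0.1040 * 1000 = 104.0 mtex

104.0 mtex


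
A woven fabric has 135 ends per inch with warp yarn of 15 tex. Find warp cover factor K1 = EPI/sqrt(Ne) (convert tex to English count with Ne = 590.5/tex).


Formula: K1 = EPI / sqrt(Ne), with Ne = 590.5 / tex_warp
Step 1: Ne = 590.5 / 15 = 39.367
Step 2: sqrt(Ne) = sqrt(39.367) = 6.2743
Step 3: K1 = 135 / 6.2743 = 21.5

21.5


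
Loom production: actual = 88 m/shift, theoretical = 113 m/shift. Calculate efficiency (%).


Formula: Efficiency% = (Actual output / Theoretical output) * 100
Efficiency% = (88 / 113) * 100
Efficiency% = 0.778761 * 100 = 77.8761% ≈ 77.9%

77.9%


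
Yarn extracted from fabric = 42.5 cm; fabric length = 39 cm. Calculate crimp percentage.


Formula: Crimp% = ((L_yarn - L_fabric) / L_fabric) * 100
Step 1: Extension = 42.5 - 39 = 3.5 cm
Step 2: Crimp% = (3.5 / 39) * 100
Step 3: Crimp% = 0.089744 * 100 = 8.9744% ≈ 9.0%

9.0%


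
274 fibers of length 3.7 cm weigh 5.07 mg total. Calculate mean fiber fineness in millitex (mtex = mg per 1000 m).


Formula: fineness (mtex) = mass (mg) / total length (km) = (mass_mg / total_length_m) * 1000
Step 1: Convert fiber length: 3.7 cm = 0.037 m
Step 2: Total fiber length = 274 * 0.037 = 10.138 m
Step 3: Linear density = 5.07 mg / 10.138 m = 0.5001 mg/m
Step 4: fineness = 0.5001 * 1000 = 500.1 mtex

500.1 mtex


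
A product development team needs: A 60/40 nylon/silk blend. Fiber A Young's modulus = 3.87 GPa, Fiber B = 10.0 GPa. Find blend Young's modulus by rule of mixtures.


Formula: Blend property = (fraction_A * property_A) + (fraction_B * property_B)
Step 1: Contribution A = 60/100 * 3.87 GPa = 2.322 GPa
Step 2: Contribution B = 40/100 * 10.0 GPa = 4.0 GPa
Step 3: Blend Young's modulus = 2.322 + 4.0 = 6.322 GPa

6.322 GPa


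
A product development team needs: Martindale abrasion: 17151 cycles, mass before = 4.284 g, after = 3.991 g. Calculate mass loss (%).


Formula: Mass loss% = ((m_before - m_after) / m_before) * 100
Step 1: Mass loss = 4.284 - 3.991 = 0.293 g
Step 2: Ratio = 0.293 / 4.284 = 0.068394
Step 3: Mass loss% = 0.068394 * 100 = 6.8394% ≈ 6.84%

6.84%


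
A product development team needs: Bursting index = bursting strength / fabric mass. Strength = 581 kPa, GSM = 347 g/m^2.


Formula: Bursting Index = Bursting Strength / Fabric GSM
BI = 581 kPa / 347 g/m^2
BI = 1.674 kPa/(g/m^2)

1.674 kPa/(g/m^2)


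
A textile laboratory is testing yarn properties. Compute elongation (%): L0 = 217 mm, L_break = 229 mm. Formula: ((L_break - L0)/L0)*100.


Formula: Elongation (%) = ((L_break - L0) / L0) * 100
Step 1: Extension = 229 - 217 = 12 mm
Step 2: Elongation = (12 / 217) * 100
Step 3: Elongation = 0.0553 * 100 = 5.53% ≈ 5.5%

5.5%


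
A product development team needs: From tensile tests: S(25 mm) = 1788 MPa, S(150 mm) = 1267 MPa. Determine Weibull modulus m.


Formula: m = ln(L1/L2) / ln(S2/S1)
Step 1: ln(L1/L2) = ln(25/150) = -1.79176
Step 2: S2/S1 = 1267/1788 = 0.70861
Step 3: ln(S2/S1) = ln(0.70861) = -0.34445
Step 4: m = -1.79176 / -0.34445 = 5.20

5.20 (Weibull m)


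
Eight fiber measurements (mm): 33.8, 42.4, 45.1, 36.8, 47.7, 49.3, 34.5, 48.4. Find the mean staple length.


Formula: Mean = sum of lengths / count
Sum = 33.8 + 42.4 + 45.1 + 36.8 + 47.7 + 49.3 + 34.5 + 48.4
Sum = 338.0 mm
Mean = 338.0 / 8 = 42.25 mm

42.25 mm


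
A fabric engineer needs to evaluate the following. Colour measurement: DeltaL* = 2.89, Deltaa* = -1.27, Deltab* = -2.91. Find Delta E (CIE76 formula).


Formula: Delta E = sqrt(dL*^2 + da*^2 + db*^2)
Step 1: dL*^2 = 2.89^2 = 8.3521
Step 2: da*^2 = (-1.27)^2 = 1.6129
Step 3: db*^2 = (-2.91)^2 = 8.4681
Step 4: Sum = 8.3521 + 1.6129 + 8.4681 = 18.4331
Step 5: Delta E = sqrt(18.4331) = 4.29

4.29 Delta E


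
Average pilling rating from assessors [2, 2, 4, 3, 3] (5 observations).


Formula: Mean = sum / count
Sum = 2 + 2 + 4 + 3 + 3 = 14
Mean = 14 / 5 = 2.8

2.8


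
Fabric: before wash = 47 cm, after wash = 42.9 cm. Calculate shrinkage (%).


Formula: Shrinkage% = ((L_before - L_after) / L_before) * 100
Step 1: Shrinkage = 47 - 42.9 = 4.1 cm
Step 2: Shrinkage% = (4.1 / 47) * 100
Step 3: Shrinkage% = 0.087234 * 100 = 8.7234% ≈ 8.7%

8.7%


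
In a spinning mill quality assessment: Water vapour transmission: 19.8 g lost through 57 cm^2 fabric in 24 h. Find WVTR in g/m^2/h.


Formula: WVTR = mass_loss / (area * time)
Step 1: Convert area: 57 cm^2 = 0.0057 m^2
Step 2: WVTR = 19.8 g / (0.0057 m^2 * 24 h)
Step 3: WVTR = 19.8 / 0.1368 = 144.7 g/m^2/h

144.7 g/m^2/h


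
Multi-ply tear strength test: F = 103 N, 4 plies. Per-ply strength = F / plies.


Formula: Per-ply strength = Total force / Number of plies
Per-ply = 103 N / 4
Per-ply = 25.75 N

25.75 N


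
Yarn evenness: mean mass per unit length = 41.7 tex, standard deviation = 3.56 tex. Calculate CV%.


Formula: CV% = (standard deviation / mean) * 100
Step 1: Ratio = 3.56 / 41.7 = 0.085372
Step 2: CV% = 0.085372 * 100 = 8.5372% ≈ 8.5%

8.5%


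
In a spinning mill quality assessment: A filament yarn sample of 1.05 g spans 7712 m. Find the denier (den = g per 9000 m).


Formula: den = (mass_g / length_m) * 9000
Substituting: den = (1.05 / 7712) * 9000
Intermediate: 1.05 / 7712 = 0.00013615 g/m
den = 0.00013615 * 9000 = 1.2 denier

1.2 denier


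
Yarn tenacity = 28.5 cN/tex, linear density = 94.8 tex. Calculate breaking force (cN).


Formula: Breaking force = Tenacity * Linear density
F = 28.5 cN/tex * 94.8 tex
F = 2701.80 cN

2701.80 cN


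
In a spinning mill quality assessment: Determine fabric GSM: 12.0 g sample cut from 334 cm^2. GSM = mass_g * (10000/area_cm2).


Formula: GSM = mass_g / area_m2
Step 1: Convert area: 334 cm^2 = 334 / 10000 = 0.0334 m^2
Step 2: GSM = 12.0 g / 0.0334 m^2 = 359.3 g/m^2

359.3 g/m^2


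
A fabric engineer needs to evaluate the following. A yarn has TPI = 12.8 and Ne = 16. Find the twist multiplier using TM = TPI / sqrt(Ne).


Formula: TM = TPI / sqrt(Ne)
Step 1: sqrt(Ne) = sqrt(16) = 4
Step 2: TM = 12.8 / 4 = 3.20

3.20 TM


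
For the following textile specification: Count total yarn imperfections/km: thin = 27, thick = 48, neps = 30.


Formula: Total = thin places + thick places + neps
Total = 27 + 48 + 30
Total = 105 imperfections/km

105 imperfections/km


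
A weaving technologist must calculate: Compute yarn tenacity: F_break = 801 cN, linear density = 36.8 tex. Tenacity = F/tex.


Formula: Tenacity = Breaking force / Linear density
Tenacity = 801 cN / 36.8 tex
Tenacity = 21.77 cN/tex

21.77 cN/tex


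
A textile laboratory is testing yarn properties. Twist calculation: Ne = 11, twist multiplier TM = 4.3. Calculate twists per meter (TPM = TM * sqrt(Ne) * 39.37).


Formula: TPM = TM * sqrt(Ne) * 39.37
Step 1: sqrt(Ne) = sqrt(11) = 3.3166
Step 2: TM * sqrt(Ne) = 4.3 * 3.3166 = 14.2614
Step 3: TPM = 14.2614 * 39.37 = 561 twists/m

561 twists/m


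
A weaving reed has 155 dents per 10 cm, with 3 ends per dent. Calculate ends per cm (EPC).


Formula: EPC = (dents per 10 cm * ends per dent) / 10
Step 1: Total ends per 10 cm = 155 * 3 = 465
Step 2: EPC = 465 / 10 = 46.5 ends/cm

46.5 ends/cm


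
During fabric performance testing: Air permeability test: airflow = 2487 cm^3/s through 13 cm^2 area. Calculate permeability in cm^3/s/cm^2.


Formula: Air Permeability = Airflow / Test Area
AP = 2487 cm^3/s / 13 cm^2
AP = 191.3 cm^3/s/cm^2

191.3 cm^3/s/cm^2


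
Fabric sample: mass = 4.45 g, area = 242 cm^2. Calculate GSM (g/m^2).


Formula: GSM = mass_g / area_m2
Step 1: Convert area: 242 cm^2 = 242 / 10000 = 0.0242 m^2
Step 2: GSM = 4.45 g / 0.0242 m^2 = 183.9 g/m^2

183.9 g/m^2


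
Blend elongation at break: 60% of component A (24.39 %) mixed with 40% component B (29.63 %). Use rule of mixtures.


Formula: Blend property = (fraction_A * property_A) + (fraction_B * property_B)
Step 1: Contribution A = 60/100 * 24.39 % = 14.634 %
Step 2: Contribution B = 40/100 * 29.63 % = 11.852 %
Step 3: Blend elongation at break = 14.634 + 11.852 = 26.486 %

26.486 %


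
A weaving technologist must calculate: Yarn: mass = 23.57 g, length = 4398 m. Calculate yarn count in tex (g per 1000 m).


Formula: Tex = (mass_g / length_m) * 1000
Substituting: Tex = (23.57 / 4398) * 1000
Intermediate: 23.57 / 4398 = 0.00535925 g/m
Tex = 0.00535925 * 1000 = 5.36 tex

5.36 tex


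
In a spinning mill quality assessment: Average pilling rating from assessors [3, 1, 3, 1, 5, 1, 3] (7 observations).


Formula: Mean = sum / count
Sum = 3 + 1 + 3 + 1 + 5 + 1 + 3 = 17
Mean = 17 / 7 = 2.4

2.4


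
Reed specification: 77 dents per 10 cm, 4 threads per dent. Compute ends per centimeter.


Formula: EPC = (dents per 10 cm * ends per dent) / 10
Step 1: Total ends per 10 cm = 77 * 4 = 308
Step 2: EPC = 308 / 10 = 30.8 ends/cm

30.8 ends/cm


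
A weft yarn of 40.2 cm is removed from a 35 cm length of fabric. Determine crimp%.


Formula: Crimp% = ((L_yarn - L_fabric) / L_fabric) * 100
Step 1: Extension = 40.2 - 35 = 5.2 cm
Step 2: Crimp% = (5.2 / 35) * 100
Step 3: Crimp% = 0.148571 * 100 = 14.8571% ≈ 14.9%

14.9%


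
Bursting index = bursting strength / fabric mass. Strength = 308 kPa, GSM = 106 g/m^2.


Formula: Bursting Index = Bursting Strength / Fabric GSM
BI = 308 kPa / 106 g/m^2
BI = 2.906 kPa/(g/m^2)

2.906 kPa/(g/m^2)


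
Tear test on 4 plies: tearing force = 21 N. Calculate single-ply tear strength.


Formula: Per-ply strength = Total force / Number of plies
Per-ply = 21 N / 4
Per-ply = 5.25 N

5.25 N


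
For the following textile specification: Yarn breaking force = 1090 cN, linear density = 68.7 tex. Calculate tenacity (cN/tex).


Formula: Tenacity = Breaking force / Linear density
Tenacity = 1090 cN / 68.7 tex
Tenacity = 15.87 cN/tex

15.87 cN/tex


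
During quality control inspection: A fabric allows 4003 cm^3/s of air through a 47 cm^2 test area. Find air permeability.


Formula: Air Permeability = Airflow / Test Area
AP = 4003 cm^3/s / 47 cm^2
AP = 85.2 cm^3/s/cm^2

85.2 cm^3/s/cm^2


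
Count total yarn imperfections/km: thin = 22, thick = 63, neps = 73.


Formula: Total = thin places + thick places + neps
Total = 22 + 63 + 73
Total = 158 imperfections/km

158 imperfections/km


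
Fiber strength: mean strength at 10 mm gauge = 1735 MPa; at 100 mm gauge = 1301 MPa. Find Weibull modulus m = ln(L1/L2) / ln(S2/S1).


Formula: m = ln(L1/L2) / ln(S2/S1)
Step 1: ln(L1/L2) = ln(10/100) = -2.30259
Step 2: S2/S1 = 1301/1735 = 0.74986
Step 3: ln(S2/S1) = ln(0.74986) = -0.28787
Step 4: m = -2.30259 / -0.28787 = 8.00

8.00 (Weibull m)


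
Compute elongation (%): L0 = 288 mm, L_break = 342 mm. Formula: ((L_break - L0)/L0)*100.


Formula: Elongation (%) = ((L_break - L0) / L0) * 100
Step 1: Extension = 342 - 288 = 54 mm
Step 2: Elongation = (54 / 288) * 100
Step 3: Elongation = 0.1875 * 100 = 18.75% ≈ 18.8%

18.8%


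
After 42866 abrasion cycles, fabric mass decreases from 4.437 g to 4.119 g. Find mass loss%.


Formula: Mass loss% = ((m_before - m_after) / m_before) * 100
Step 1: Mass loss = 4.437 - 4.119 = 0.318 g
Step 2: Ratio = 0.318 / 4.437 = 0.07167
Step 3: Mass loss% = 0.07167 * 100 = 7.167% ≈ 7.17%

7.17%


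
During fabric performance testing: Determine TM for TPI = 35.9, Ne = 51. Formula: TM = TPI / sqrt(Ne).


Formula: TM = TPI / sqrt(Ne)
Step 1: sqrt(Ne) = sqrt(51) = 7.1414
Step 2: TM = 35.9 / 7.1414 = 5.03

5.03 TM


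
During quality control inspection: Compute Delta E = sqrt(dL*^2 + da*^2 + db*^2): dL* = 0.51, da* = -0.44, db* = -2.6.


Formula: Delta E = sqrt(dL*^2 + da*^2 + db*^2)
Step 1: dL*^2 = 0.51^2 = 0.2601
Step 2: da*^2 = (-0.44)^2 = 0.1936
Step 3: db*^2 = (-2.6)^2 = 6.76
Step 4: Sum = 0.2601 + 0.1936 + 6.76 = 7.2137
Step 5: Delta E = sqrt(7.2137) = 2.69

2.69 Delta E


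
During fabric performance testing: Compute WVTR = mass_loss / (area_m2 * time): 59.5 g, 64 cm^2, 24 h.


Formula: WVTR = mass_loss / (area * time)
Step 1: Convert area: 64 cm^2 = 0.0064 m^2
Step 2: WVTR = 59.5 g / (0.0064 m^2 * 24 h)
Step 3: WVTR = 59.5 / 0.1536 = 387.4 g/m^2/h

387.4 g/m^2/h


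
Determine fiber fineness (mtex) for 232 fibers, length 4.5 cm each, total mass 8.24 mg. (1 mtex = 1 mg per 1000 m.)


Formula: fineness (mtex) = mass (mg) / total length (km) = (mass_mg / total_length_m) * 1000
Step 1: Convert fiber length: 4.5 cm = 0.045 m
Step 2: Total fiber length = 232 * 0.045 = 10.44 m
Step 3: Linear density = 8.24 mg / 10.44 m = 0.7893 mg/m
Step 4: fineness = 0.7893 * 1000 = 789.3 mtex

789.3 mtex


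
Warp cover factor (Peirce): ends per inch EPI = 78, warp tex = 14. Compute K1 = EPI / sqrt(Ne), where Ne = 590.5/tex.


Formula: K1 = EPI / sqrt(Ne), with Ne = 590.5 / tex_warp
Step 1: Ne = 590.5 / 14 = 42.179
Step 2: sqrt(Ne) = sqrt(42.179) = 6.4945
Step 3: K1 = 78 / 6.4945 = 12.0

12.0


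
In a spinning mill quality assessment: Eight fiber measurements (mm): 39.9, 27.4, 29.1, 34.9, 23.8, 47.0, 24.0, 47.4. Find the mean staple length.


Formula: Mean = sum of lengths / count
Sum = 39.9 + 27.4 + 29.1 + 34.9 + 23.8 + 47.0 + 24.0 + 47.4
Sum = 273.5 mm
Mean = 273.5 / 8 = 34.19 mm

34.19 mm


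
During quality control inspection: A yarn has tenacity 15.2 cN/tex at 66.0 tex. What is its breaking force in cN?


Formula: Breaking force = Tenacity * Linear density
F = 15.2 cN/tex * 66.0 tex
F = 1003.20 cN

1003.20 cN


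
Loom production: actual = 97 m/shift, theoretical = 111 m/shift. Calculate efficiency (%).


Formula: Efficiency% = (Actual output / Theoretical output) * 100
Efficiency% = (97 / 111) * 100
Efficiency% = 0.873874 * 100 = 87.3874% ≈ 87.4%

87.4%


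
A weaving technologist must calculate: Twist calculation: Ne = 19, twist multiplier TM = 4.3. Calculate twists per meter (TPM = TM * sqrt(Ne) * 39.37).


Formula: TPM = TM * sqrt(Ne) * 39.37
Step 1: sqrt(Ne) = sqrt(19) = 4.3589
Step 2: TM * sqrt(Ne) = 4.3 * 4.3589 = 18.7433
Step 3: TPM = 18.7433 * 39.37 = 738 twists/m

738 twists/m


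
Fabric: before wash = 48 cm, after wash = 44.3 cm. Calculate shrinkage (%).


Formula: Shrinkage% = ((L_before - L_after) / L_before) * 100
Step 1: Shrinkage = 48 - 44.3 = 3.7 cm
Step 2: Shrinkage% = (3.7 / 48) * 100
Step 3: Shrinkage% = 0.077083 * 100 = 7.7083% ≈ 7.7%

7.7%


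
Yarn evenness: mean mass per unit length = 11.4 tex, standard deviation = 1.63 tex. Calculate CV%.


Formula: CV% = (standard deviation / mean) * 100
Step 1: Ratio = 1.63 / 11.4 = 0.142982
Step 2: CV% = 0.142982 * 100 = 14.2982% ≈ 14.3%

14.3%


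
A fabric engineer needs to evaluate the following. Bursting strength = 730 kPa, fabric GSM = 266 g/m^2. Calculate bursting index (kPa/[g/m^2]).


Formula: Bursting Index = Bursting Strength / Fabric GSM
BI = 730 kPa / 266 g/m^2
BI = 2.744 kPa/(g/m^2)

2.744 kPa/(g/m^2)


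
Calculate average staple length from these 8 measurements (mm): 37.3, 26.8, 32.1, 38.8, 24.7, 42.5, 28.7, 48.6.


Formula: Mean = sum of lengths / count
Sum = 37.3 + 26.8 + 32.1 + 38.8 + 24.7 + 42.5 + 28.7 + 48.6
Sum = 279.5 mm
Mean = 279.5 / 8 = 34.94 mm

34.94 mm


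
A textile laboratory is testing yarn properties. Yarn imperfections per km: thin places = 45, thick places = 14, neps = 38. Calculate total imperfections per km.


Formula: Total = thin places + thick places + neps
Total = 45 + 14 + 38
Total = 97 imperfections/km

97 imperfections/km


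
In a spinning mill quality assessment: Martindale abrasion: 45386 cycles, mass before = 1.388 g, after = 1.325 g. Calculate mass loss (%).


Formula: Mass loss% = ((m_before - m_after) / m_before) * 100
Step 1: Mass loss = 1.388 - 1.325 = 0.063 g
Step 2: Ratio = 0.063 / 1.388 = 0.045389
Step 3: Mass loss% = 0.045389 * 100 = 4.5389% ≈ 4.54%

4.54%


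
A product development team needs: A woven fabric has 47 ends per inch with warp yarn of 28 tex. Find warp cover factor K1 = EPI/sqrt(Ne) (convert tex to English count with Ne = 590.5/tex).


Formula: K1 = EPI / sqrt(Ne), with Ne = 590.5 / tex_warp
Step 1: Ne = 590.5 / 28 = 21.089
Step 2: sqrt(Ne) = sqrt(21.089) = 4.5923
Step 3: K1 = 47 / 4.5923 = 10.2

10.2


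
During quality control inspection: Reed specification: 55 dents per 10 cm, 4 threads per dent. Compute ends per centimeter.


Formula: EPC = (dents per 10 cm * ends per dent) / 10
Step 1: Total ends per 10 cm = 55 * 4 = 220
Step 2: EPC = 220 / 10 = 22.0 ends/cm

22.0 ends/cm


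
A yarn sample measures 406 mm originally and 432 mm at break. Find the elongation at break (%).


Formula: Elongation (%) = ((L_break - L0) / L0) * 100
Step 1: Extension = 432 - 406 = 26 mm
Step 2: Elongation = (26 / 406) * 100
Step 3: Elongation = 0.064039 * 100 = 6.4039% ≈ 6.4%

6.4%


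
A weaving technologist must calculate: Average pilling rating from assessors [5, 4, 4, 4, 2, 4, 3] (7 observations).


Formula: Mean = sum / count
Sum = 5 + 4 + 4 + 4 + 2 + 4 + 3 = 26
Mean = 26 / 7 = 3.7

3.7


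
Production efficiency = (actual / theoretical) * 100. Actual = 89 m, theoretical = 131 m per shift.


Formula: Efficiency% = (Actual output / Theoretical output) * 100
Efficiency% = (89 / 131) * 100
Efficiency% = 0.679389 * 100 = 67.9389% ≈ 67.9%

67.9%


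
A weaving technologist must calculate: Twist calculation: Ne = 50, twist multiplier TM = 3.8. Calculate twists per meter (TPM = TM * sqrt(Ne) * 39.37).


Formula: TPM = TM * sqrt(Ne) * 39.37
Step 1: sqrt(Ne) = sqrt(50) = 7.0711
Step 2: TM * sqrt(Ne) = 3.8 * 7.0711 = 26.8702
Step 3: TPM = 26.8702 * 39.37 = 1058 twists/m

1058 twists/m


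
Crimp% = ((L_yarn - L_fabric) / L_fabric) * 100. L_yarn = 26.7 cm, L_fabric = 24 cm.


Formula: Crimp% = ((L_yarn - L_fabric) / L_fabric) * 100
Step 1: Extension = 26.7 - 24 = 2.7 cm
Step 2: Crimp% = (2.7 / 24) * 100
Step 3: Crimp% = 0.1125 * 100 = 11.25% ≈ 11.3%

11.3%


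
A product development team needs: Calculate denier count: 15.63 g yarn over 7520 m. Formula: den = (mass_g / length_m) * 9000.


Formula: den = (mass_g / length_m) * 9000
Substituting: den = (15.63 / 7520) * 9000
Intermediate: 15.63 / 7520 = 0.00207846 g/m
den = 0.00207846 * 9000 = 18.7 denier

18.7 denier


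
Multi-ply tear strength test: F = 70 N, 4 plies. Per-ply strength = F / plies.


Formula: Per-ply strength = Total force / Number of plies
Per-ply = 70 N / 4
Per-ply = 17.5 N

17.5 N


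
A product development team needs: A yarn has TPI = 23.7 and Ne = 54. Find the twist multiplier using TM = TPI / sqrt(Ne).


Formula: TM = TPI / sqrt(Ne)
Step 1: sqrt(Ne) = sqrt(54) = 7.3485
Step 2: TM = 23.7 / 7.3485 = 3.23

3.23 TM


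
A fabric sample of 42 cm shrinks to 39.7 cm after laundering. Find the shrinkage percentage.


Formula: Shrinkage% = ((L_before - L_after) / L_before) * 100
Step 1: Shrinkage = 42 - 39.7 = 2.3 cm
Step 2: Shrinkage% = (2.3 / 42) * 100
Step 3: Shrinkage% = 0.054762 * 100 = 5.4762% ≈ 5.5%

5.5%


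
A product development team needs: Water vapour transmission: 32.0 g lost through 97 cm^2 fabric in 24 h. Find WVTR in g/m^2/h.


Formula: WVTR = mass_loss / (area * time)
Step 1: Convert area: 97 cm^2 = 0.0097 m^2
Step 2: WVTR = 32.0 g / (0.0097 m^2 * 24 h)
Step 3: WVTR = 32.0 / 0.2328 = 137.5 g/m^2/h

137.5 g/m^2/h


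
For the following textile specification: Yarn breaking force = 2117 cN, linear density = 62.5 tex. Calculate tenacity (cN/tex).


Formula: Tenacity = Breaking force / Linear density
Tenacity = 2117 cN / 62.5 tex
Tenacity = 33.87 cN/tex

33.87 cN/tex


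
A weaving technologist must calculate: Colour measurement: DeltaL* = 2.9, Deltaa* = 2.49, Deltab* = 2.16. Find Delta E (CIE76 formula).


Formula: Delta E = sqrt(dL*^2 + da*^2 + db*^2)
Step 1: dL*^2 = 2.9^2 = 8.41
Step 2: da*^2 = 2.49^2 = 6.2001
Step 3: db*^2 = 2.16^2 = 4.6656
Step 4: Sum = 8.41 + 6.2001 + 4.6656 = 19.2757
Step 5: Delta E = sqrt(19.2757) = 4.39

4.39 Delta E


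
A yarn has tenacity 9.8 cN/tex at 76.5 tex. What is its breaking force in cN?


Formula: Breaking force = Tenacity * Linear density
F = 9.8 cN/tex * 76.5 tex
F = 749.70 cN

749.70 cN


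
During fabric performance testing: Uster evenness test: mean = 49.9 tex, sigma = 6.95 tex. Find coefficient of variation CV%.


Formula: CV% = (standard deviation / mean) * 100
Step 1: Ratio = 6.95 / 49.9 = 0.139279
Step 2: CV% = 0.139279 * 100 = 13.9279% ≈ 13.9%

13.9%


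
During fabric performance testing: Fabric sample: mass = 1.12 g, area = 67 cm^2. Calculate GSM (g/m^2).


Formula: GSM = mass_g / area_m2
Step 1: Convert area: 67 cm^2 = 67 / 10000 = 0.0067 m^2
Step 2: GSM = 1.12 g / 0.0067 m^2 = 167.2 g/m^2

167.2 g/m^2


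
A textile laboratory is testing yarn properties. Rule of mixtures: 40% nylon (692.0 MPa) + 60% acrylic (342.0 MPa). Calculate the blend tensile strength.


Formula: Blend property = (fraction_A * property_A) + (fraction_B * property_B)
Step 1: Contribution A = 40/100 * 692.0 MPa = 276.8 MPa
Step 2: Contribution B = 60/100 * 342.0 MPa = 205.2 MPa
Step 3: Blend tensile strength = 276.8 + 205.2 = 482.0 MPa

482.0 MPa


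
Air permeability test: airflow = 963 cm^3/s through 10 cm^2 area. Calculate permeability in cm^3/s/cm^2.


Formula: Air Permeability = Airflow / Test Area
AP = 963 cm^3/s / 10 cm^2
AP = 96.3 cm^3/s/cm^2

96.3 cm^3/s/cm^2


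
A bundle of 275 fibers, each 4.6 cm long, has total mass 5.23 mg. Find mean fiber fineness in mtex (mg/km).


Formula: fineness (mtex) = mass (mg) / total length (km) = (mass_mg / total_length_m) * 1000
Step 1: Convert fiber length: 4.6 cm = 0.046 m
Step 2: Total fiber length = 275 * 0.046 = 12.65 m
Step 3: Linear density = 5.23 mg / 12.65 m = 0.4134 mg/m
Step 4: fineness = 0.4134 * 1000 = 413.4 mtex

413.4 mtex


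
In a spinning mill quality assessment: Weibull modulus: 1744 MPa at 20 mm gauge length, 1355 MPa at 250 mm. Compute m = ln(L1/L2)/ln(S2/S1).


Formula: m = ln(L1/L2) / ln(S2/S1)
Step 1: ln(L1/L2) = ln(20/250) = -2.52573
Step 2: S2/S1 = 1355/1744 = 0.77695
Step 3: ln(S2/S1) = ln(0.77695) = -0.25238
Step 4: m = -2.52573 / -0.25238 = 10.01

10.01 (Weibull m)


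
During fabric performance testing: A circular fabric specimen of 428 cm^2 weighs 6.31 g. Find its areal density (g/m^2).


Formula: GSM = mass_g / area_m2
Step 1: Convert area: 428 cm^2 = 428 / 10000 = 0.0428 m^2
Step 2: GSM = 6.31 g / 0.0428 m^2 = 147.4 g/m^2

147.4 g/m^2


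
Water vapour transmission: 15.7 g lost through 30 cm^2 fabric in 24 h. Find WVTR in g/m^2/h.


Formula: WVTR = mass_loss / (area * time)
Step 1: Convert area: 30 cm^2 = 0.003 m^2
Step 2: WVTR = 15.7 g / (0.003 m^2 * 24 h)
Step 3: WVTR = 15.7 / 0.072 = 218.1 g/m^2/h

218.1 g/m^2/h


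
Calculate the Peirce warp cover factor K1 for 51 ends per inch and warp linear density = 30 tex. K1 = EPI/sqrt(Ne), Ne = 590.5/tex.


Formula: K1 = EPI / sqrt(Ne), with Ne = 590.5 / tex_warp
Step 1: Ne = 590.5 / 30 = 19.683
Step 2: sqrt(Ne) = sqrt(19.683) = 4.4366
Step 3: K1 = 51 / 4.4366 = 11.5

11.5


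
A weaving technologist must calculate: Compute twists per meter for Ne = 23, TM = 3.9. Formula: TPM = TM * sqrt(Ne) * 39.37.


Formula: TPM = TM * sqrt(Ne) * 39.37
Step 1: sqrt(Ne) = sqrt(23) = 4.7958
Step 2: TM * sqrt(Ne) = 3.9 * 4.7958 = 18.7036
Step 3: TPM = 18.7036 * 39.37 = 736 twists/m

736 twists/m


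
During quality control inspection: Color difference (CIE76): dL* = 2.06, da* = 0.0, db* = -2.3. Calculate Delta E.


Formula: Delta E = sqrt(dL*^2 + da*^2 + db*^2)
Step 1: dL*^2 = 2.06^2 = 4.2436
Step 2: da*^2 = 0.0^2 = 0.0
Step 3: db*^2 = (-2.3)^2 = 5.29
Step 4: Sum = 4.2436 + 0.0 + 5.29 = 9.5336
Step 5: Delta E = sqrt(9.5336) = 3.09

3.09 Delta E


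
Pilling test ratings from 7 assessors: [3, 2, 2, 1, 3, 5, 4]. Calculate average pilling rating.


Formula: Mean = sum / count
Sum = 3 + 2 + 2 + 1 + 3 + 5 + 4 = 20
Mean = 20 / 7 = 2.9

2.9


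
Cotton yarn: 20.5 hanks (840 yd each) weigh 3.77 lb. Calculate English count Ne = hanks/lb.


Formula: Ne = hanks / mass_lb
Substituting: Ne = 20.5 / 3.77
Ne = 5.4

5.4 Ne


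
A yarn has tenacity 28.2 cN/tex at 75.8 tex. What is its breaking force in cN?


Formula: Breaking force = Tenacity * Linear density
F = 28.2 cN/tex * 75.8 tex
F = 2137.56 cN

2137.56 cN


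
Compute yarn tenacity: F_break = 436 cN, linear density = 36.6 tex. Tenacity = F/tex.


Formula: Tenacity = Breaking force / Linear density
Tenacity = 436 cN / 36.6 tex
Tenacity = 11.91 cN/tex

11.91 cN/tex


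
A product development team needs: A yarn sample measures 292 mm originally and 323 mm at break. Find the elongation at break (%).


Formula: Elongation (%) = ((L_break - L0) / L0) * 100
Step 1: Extension = 323 - 292 = 31 mm
Step 2: Elongation = (31 / 292) * 100
Step 3: Elongation = 0.106164 * 100 = 10.6164% ≈ 10.6%

10.6%


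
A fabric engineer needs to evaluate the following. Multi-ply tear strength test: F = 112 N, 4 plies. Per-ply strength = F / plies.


Formula: Per-ply strength = Total force / Number of plies
Per-ply = 112 N / 4
Per-ply = 28 N

28 N


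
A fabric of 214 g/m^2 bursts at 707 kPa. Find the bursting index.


Formula: Bursting Index = Bursting Strength / Fabric GSM
BI = 707 kPa / 214 g/m^2
BI = 3.304 kPa/(g/m^2)

3.304 kPa/(g/m^2)


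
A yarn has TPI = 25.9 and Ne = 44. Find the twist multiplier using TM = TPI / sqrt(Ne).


Formula: TM = TPI / sqrt(Ne)
Step 1: sqrt(Ne) = sqrt(44) = 6.6332
Step 2: TM = 25.9 / 6.6332 = 3.90

3.90 TM
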